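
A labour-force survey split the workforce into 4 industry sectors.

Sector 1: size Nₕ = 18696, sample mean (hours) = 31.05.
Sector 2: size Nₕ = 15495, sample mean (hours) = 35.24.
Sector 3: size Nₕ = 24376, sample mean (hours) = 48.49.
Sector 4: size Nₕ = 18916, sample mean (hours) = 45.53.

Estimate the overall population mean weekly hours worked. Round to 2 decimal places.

N = 77483; weights Wₕ = Nₕ/N = (0.2413, 0.2000, 0.3146, 0.2441).
x̄_st = Σ Wₕ·x̄ₕ = 0.2413·31.05 + 0.2000·35.24 + 0.3146·48.49 + 0.2441·45.53 ≈ 40.9095...
→ 40.91.

40.91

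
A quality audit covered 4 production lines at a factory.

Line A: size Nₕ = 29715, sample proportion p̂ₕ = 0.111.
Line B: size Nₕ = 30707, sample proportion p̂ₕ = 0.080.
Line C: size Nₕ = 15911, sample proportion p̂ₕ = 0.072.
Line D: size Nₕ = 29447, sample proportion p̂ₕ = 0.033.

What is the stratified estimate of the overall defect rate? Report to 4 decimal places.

0.0744

N = 29715 + 30707 + 15911 + 29447 = 105780.
Overall proportion = Σ (Nₕ/N)·p̂ₕ.
Σ Nₕp̂ₕ = 3298.365 + 2456.56 + 1145.592 + 971.751 = 7872.268.
7872.268 / 105780 = 0.074421... → 0.0744.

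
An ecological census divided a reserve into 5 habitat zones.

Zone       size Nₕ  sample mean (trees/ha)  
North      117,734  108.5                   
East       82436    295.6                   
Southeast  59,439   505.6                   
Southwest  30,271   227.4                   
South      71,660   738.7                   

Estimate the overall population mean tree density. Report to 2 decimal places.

351.31

N = 117734 + 82436 + 59439 + 30271 + 71660 = 361540.
Weight each subgroup mean by Nₕ/N and sum.
Σ Nₕx̄ₕ = 117734·108.5 + 82436·295.6 + 59439·505.6 + 30271·227.4 + 71660·738.7 = 12774139 + 24368081.6 + 30052358.4 + 6883625.4 + 52935242 = 127013446.4.
Divide by N: 127013446.4 / 361540 = 351.3123... → 351.31.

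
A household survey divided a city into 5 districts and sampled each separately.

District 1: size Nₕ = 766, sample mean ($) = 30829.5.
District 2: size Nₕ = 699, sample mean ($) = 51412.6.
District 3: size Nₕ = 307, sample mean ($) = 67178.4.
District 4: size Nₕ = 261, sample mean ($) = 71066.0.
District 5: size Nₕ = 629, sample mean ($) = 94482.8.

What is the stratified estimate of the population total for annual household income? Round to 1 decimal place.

158154480.4

Population total = Σ Nₕ·x̄ₕ (each stratum's size times its mean).
766·30829.5 + 699·51412.6 + 307·67178.4 + 261·71066.0 + 629·94482.8 = 23615397 + 35937407.4 + 20623768.8 + 18548226 + 59429681.2 = 158154480.4.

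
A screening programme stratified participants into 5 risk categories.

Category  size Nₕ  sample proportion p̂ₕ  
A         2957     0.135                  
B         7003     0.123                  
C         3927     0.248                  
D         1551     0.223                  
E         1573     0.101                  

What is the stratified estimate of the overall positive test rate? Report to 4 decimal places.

0.1610

Wₕ = Nₕ/N with N = 17011: 0.1738, 0.4117, 0.2309, 0.0912, 0.0925.
p̂_st = 0.1738·0.135 + 0.4117·0.123 + 0.2309·0.248 + 0.0912·0.223 + 0.0925·0.101 ≈ 0.161026... → 0.1610.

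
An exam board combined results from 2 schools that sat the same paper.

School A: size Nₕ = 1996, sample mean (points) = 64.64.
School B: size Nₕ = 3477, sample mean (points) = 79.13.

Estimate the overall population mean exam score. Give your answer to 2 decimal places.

73.85

N = 1996 + 3477 = 5473.
Overall mean = Σ (Nₕ/N)·x̄ₕ — weight by population share, not a simple average.
Σ Nₕx̄ₕ = 1996·64.64 + 3477·79.13 = 129021.44 + 275135.01 = 404156.45.
Divide by N: 404156.45 / 5473 = 73.8455... → 73.85.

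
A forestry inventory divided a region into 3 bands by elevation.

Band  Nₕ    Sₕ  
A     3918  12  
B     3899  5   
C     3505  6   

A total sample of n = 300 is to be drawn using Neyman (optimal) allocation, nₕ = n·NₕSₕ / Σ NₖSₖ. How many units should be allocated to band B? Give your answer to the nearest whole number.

Σ NₕSₕ = 3918·12 + 3899·5 + 3505·6 = 87541.
Share for B: 19495/87541 = 0.22270.
n_B = 300 × 0.22270 = 66.809... → 67.

67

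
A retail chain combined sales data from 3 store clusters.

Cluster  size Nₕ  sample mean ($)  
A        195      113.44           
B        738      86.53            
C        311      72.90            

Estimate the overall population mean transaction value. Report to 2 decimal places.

N = 195 + 738 + 311 = 1244.
The stratified mean weights each stratum mean by its population share Nₕ/N.
Σ Nₕx̄ₕ = 195·113.44 + 738·86.53 + 311·72.90 = 22120.8 + 63859.14 + 22671.9 = 108651.84.
Divide by N: 108651.84 / 1244 = 87.3407... → 87.34.

87.34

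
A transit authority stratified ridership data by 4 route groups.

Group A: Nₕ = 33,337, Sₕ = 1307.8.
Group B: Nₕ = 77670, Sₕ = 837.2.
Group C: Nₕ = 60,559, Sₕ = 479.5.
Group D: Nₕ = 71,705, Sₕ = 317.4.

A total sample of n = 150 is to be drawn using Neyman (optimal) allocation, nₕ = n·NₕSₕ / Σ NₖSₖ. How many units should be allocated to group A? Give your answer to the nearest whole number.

41

Σ NₕSₕ = 33337·1307.8 + 77670·837.2 + 60559·479.5 + 71705·317.4 = 160420660.1.
Share for A: 43598128.6/160420660.1 = 0.27177.
n_A = 150 × 0.27177 = 40.766... → 41.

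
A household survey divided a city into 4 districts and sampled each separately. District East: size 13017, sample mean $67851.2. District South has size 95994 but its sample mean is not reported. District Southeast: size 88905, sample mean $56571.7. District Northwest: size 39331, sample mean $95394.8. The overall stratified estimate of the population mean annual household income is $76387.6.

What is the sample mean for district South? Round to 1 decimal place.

88110.0

N = 13017 + 95994 + 88905 + 39331 = 237247.
Overall total = μ·N = 76387.6·237247 = 18122728937.2.
Subtract the known strata: 13017·67851.2 + 88905·56571.7 + 39331·95394.8 = 9664698937.7.
Remaining total for district South: 18122728937.2 − 9664698937.7 = 8458029999.5.
Divide by its size: 8458029999.5 / 95994 = 88109.986... → 88110.0.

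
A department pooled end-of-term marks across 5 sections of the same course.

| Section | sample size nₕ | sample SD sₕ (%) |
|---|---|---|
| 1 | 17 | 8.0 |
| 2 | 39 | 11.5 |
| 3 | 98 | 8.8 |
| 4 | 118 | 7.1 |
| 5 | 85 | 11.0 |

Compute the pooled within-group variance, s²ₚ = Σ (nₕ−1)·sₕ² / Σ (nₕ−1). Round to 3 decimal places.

84.157

1: (17−1)·8.0² = 16·64 = 1024
2: (39−1)·11.5² = 38·132.25 = 5025.5
3: (98−1)·8.8² = 97·77.44 = 7511.68
4: (118−1)·7.1² = 117·50.41 = 5897.97
5: (85−1)·11.0² = 84·121 = 10164
Numerator = 29623.15; denominator = Σ(nₕ−1) = 352.
s²ₚ = 29623.15/352 = 84.15668... → 84.157.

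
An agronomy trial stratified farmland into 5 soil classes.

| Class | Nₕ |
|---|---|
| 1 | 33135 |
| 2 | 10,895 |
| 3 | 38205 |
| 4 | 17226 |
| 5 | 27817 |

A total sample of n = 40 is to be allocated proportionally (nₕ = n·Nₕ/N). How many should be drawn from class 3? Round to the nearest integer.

Share of class 3 = 38205/127278 = 0.30017.
Allocate 40 × 0.30017 = 12.007... → 12.

12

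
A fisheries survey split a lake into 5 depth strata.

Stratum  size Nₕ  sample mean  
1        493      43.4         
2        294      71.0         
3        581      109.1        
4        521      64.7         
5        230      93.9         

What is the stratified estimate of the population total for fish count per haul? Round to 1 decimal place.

160963.0

1: 493·43.4 = 21396.2
2: 294·71.0 = 20874
3: 581·109.1 = 63387.1
4: 521·64.7 = 33708.7
5: 230·93.9 = 21597
τ̂ = Σ Nₕx̄ₕ = 160963.0.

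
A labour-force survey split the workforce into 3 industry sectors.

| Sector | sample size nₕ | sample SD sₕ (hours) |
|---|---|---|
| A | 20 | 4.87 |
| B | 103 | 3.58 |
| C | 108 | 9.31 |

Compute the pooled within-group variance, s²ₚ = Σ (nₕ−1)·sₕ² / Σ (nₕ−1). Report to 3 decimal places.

48.387

Degrees of freedom: 19 + 102 + 107 = 228.
Σ(nₕ−1)sₕ² = 19·23.7169 + 102·12.8164 + 107·86.6761 = 11032.2366.
s²ₚ = 11032.2366 / 228 = 48.38700... → 48.387.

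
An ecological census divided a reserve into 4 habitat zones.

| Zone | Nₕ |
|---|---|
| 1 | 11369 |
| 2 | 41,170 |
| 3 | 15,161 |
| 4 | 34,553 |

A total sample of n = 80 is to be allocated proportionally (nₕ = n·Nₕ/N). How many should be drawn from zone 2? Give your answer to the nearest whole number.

32

Share of zone 2 = 41170/102253 = 0.40263.
Allocate 80 × 0.40263 = 32.210... → 32.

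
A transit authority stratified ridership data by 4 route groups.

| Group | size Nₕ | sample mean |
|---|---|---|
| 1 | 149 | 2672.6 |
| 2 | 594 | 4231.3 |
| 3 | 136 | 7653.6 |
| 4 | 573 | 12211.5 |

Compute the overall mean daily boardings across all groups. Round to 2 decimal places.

7541.11

N = 1452; weights Wₕ = Nₕ/N = (0.1026, 0.4091, 0.0937, 0.3946).
x̄_st = Σ Wₕ·x̄ₕ = 0.1026·2672.6 + 0.4091·4231.3 + 0.0937·7653.6 + 0.3946·12211.5 ≈ 7541.1079...
→ 7541.11.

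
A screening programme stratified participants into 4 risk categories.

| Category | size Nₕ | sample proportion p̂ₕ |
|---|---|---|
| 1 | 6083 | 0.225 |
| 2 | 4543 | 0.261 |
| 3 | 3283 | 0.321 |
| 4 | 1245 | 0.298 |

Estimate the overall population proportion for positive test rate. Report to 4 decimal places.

0.2626

Wₕ = Nₕ/N with N = 15154: 0.4014, 0.2998, 0.2166, 0.0822.
p̂_st = 0.4014·0.225 + 0.2998·0.261 + 0.2166·0.321 + 0.0822·0.298 ≈ 0.262588... → 0.2626.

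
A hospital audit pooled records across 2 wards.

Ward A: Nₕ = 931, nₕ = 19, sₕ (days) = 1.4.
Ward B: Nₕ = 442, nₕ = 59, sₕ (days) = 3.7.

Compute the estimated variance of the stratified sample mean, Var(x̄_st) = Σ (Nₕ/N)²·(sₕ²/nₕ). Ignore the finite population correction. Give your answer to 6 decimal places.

0.071478

N = 1373; Wₕ = Nₕ/N.
ward A: (931/1373)²·1.4²/19 = 0.047430834
ward B: (442/1373)²·3.7²/59 = 0.024046668
Sum = 0.071477501 → 0.071478.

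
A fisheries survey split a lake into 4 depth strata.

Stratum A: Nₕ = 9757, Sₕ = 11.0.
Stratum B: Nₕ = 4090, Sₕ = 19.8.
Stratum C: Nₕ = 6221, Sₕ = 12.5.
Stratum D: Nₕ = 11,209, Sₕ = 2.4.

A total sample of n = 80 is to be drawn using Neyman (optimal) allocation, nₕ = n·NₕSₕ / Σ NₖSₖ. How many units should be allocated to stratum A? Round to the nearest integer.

A: NₕSₕ = 9757·11.0 = 107327
B: NₕSₕ = 4090·19.8 = 80982
C: NₕSₕ = 6221·12.5 = 77762.5
D: NₕSₕ = 11209·2.4 = 26901.6
Σ NₕSₕ = 292973.1.
n_A = 80·107327/292973.1 = 29.307... → 29.

29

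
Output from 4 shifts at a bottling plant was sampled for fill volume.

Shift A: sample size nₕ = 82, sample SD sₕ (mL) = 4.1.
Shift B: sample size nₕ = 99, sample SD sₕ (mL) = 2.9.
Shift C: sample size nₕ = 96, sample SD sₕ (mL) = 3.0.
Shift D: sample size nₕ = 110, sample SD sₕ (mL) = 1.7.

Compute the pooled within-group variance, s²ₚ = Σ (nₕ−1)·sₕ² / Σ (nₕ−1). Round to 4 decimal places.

8.7619

A: (82−1)·4.1² = 81·16.81 = 1361.61
B: (99−1)·2.9² = 98·8.41 = 824.18
C: (96−1)·3.0² = 95·9 = 855
D: (110−1)·1.7² = 109·2.89 = 315.01
Numerator = 3355.8; denominator = Σ(nₕ−1) = 383.
s²ₚ = 3355.8/383 = 8.761880... → 8.7619.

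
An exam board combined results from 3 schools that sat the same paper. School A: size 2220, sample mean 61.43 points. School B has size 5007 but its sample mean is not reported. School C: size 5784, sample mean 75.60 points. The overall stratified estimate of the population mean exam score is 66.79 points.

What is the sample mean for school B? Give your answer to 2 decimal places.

Σ Nₕx̄ₕ = N·μ, so 5007·x̄_B = 13011·66.79 − (2220·61.43 + 5784·75.60).
= 869004.69 − 573645 = 295359.69.
x̄_B = 295359.69 / 5007 = 58.9894... → 58.99.

58.99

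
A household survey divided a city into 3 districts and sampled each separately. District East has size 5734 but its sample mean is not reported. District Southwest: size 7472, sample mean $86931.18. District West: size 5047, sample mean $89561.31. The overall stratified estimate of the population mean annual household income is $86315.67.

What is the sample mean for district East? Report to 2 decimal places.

82656.82

Σ Nₕx̄ₕ = N·μ, so 5734·x̄_East = 18253·86315.67 − (7472·86931.18 + 5047·89561.31).
= 1575519924.51 − 1101565708.53 = 473954215.98.
x̄_East = 473954215.98 / 5734 = 82656.8218... → 82656.82.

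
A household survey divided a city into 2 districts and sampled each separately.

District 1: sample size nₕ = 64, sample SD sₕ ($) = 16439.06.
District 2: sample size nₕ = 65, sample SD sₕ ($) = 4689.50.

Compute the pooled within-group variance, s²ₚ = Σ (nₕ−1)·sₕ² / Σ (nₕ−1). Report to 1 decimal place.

Degrees of freedom: 63 + 64 = 127.
Σ(nₕ−1)sₕ² = 63·270242693.6836 + 64·21991410.25 = 18432739958.0668.
s²ₚ = 18432739958.0668 / 127 = 145139684.709... → 145139684.7.

145139684.7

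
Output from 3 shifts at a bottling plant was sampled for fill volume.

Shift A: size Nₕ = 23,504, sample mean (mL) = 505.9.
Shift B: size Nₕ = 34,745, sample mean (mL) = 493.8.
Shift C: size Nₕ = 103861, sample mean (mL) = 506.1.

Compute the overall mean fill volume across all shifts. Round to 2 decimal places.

x̄_st = (Σ Nₕx̄ₕ) / (Σ Nₕ) = (23504·505.9 + 34745·493.8 + 103861·506.1) / 162110
= 81611806.7 / 162110 = 503.4347... → 503.43.

503.43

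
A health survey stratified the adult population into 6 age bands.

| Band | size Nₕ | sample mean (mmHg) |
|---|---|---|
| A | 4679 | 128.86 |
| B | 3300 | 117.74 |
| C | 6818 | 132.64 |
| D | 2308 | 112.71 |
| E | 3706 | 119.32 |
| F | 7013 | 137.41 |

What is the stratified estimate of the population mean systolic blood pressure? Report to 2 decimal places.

N = 27824; weights Wₕ = Nₕ/N = (0.1682, 0.1186, 0.2450, 0.0829, 0.1332, 0.2520).
x̄_st = Σ Wₕ·x̄ₕ = 0.1682·128.86 + 0.1186·117.74 + 0.2450·132.64 + 0.0829·112.71 + 0.1332·119.32 + 0.2520·137.41 ≈ 128.0121...
→ 128.01.

128.01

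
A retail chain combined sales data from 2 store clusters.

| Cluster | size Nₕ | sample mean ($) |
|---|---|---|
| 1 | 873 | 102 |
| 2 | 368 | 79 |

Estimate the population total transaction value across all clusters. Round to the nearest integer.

118118

Population total = Σ Nₕ·x̄ₕ (each stratum's size times its mean).
873·102 + 368·79 = 89046 + 29072 = 118118.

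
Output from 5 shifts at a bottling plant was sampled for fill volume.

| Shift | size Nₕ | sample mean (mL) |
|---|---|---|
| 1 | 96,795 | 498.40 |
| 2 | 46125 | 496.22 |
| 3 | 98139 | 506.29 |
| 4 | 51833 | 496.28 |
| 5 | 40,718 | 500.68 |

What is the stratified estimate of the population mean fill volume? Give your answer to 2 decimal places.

x̄_st = (Σ Nₕx̄ₕ) / (Σ Nₕ) = (96795·498.40 + 46125·496.22 + 98139·506.29 + 51833·496.28 + 40718·500.68) / 333610
= 166927939.29 / 333610 = 500.3685... → 500.37.

500.37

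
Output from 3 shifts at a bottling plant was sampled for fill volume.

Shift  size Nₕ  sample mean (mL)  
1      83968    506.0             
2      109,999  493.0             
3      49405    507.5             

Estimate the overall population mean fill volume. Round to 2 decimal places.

500.43

N = 243372; weights Wₕ = Nₕ/N = (0.3450, 0.4520, 0.2030).
x̄_st = Σ Wₕ·x̄ₕ = 0.3450·506.0 + 0.4520·493.0 + 0.2030·507.5 ≈ 500.4288...
→ 500.43.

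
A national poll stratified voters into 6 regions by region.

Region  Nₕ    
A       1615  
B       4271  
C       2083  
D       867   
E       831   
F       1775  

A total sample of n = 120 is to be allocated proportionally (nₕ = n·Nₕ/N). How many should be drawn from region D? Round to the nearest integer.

9

Share of region D = 867/11442 = 0.07577.
Allocate 120 × 0.07577 = 9.093... → 9.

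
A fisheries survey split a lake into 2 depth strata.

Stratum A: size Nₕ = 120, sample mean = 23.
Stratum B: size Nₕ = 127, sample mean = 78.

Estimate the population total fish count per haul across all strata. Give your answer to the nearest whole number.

A: 120·23 = 2760
B: 127·78 = 9906
τ̂ = Σ Nₕx̄ₕ = 12666.

12666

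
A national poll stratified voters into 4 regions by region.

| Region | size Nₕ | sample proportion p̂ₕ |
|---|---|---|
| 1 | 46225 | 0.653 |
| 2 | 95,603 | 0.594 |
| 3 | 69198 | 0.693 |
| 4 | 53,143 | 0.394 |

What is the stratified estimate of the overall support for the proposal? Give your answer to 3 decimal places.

N = 46225 + 95603 + 69198 + 53143 = 264169.
Overall proportion = Σ (Nₕ/N)·p̂ₕ.
Σ Nₕp̂ₕ = 30184.925 + 56788.182 + 47954.214 + 20938.342 = 155865.663.
155865.663 / 264169 = 0.59002... → 0.590.

0.590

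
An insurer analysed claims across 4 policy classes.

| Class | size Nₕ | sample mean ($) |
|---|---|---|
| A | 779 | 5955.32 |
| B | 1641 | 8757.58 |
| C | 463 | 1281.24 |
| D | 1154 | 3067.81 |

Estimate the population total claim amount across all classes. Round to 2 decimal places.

Population total = Σ Nₕ·x̄ₕ (each stratum's size times its mean).
779·5955.32 + 1641·8757.58 + 463·1281.24 + 1154·3067.81 = 4639194.28 + 14371188.78 + 593214.12 + 3540252.74 = 23143849.92.

23143849.92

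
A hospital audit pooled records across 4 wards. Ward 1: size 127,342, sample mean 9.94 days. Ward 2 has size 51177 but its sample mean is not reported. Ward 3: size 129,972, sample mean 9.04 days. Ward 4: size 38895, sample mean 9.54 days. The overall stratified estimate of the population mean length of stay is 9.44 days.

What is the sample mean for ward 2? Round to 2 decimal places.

Σ Nₕx̄ₕ = N·μ, so 51177·x̄_2 = 347386·9.44 − (127342·9.94 + 129972·9.04 + 38895·9.54).
= 3279323.84 − 2811784.66 = 467539.18.
x̄_2 = 467539.18 / 51177 = 9.1357... → 9.14.

9.14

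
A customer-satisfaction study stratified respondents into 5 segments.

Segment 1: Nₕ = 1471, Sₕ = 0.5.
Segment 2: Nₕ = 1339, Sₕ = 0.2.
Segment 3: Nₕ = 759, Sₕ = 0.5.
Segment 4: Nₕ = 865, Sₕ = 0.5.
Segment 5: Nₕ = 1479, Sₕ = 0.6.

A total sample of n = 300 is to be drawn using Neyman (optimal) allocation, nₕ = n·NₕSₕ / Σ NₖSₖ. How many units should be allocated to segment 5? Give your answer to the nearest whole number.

99

Σ NₕSₕ = 1471·0.5 + 1339·0.2 + 759·0.5 + 865·0.5 + 1479·0.6 = 2702.7.
Share for 5: 887.4/2702.7 = 0.32834.
n_5 = 300 × 0.32834 = 98.501... → 99.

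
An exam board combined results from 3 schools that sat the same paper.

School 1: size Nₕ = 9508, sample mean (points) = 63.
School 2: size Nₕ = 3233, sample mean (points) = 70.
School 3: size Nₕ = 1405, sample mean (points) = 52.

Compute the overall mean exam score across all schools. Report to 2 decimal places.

x̄_st = (Σ Nₕx̄ₕ) / (Σ Nₕ) = (9508·63 + 3233·70 + 1405·52) / 14146
= 898374 / 14146 = 63.5073... → 63.51.

63.51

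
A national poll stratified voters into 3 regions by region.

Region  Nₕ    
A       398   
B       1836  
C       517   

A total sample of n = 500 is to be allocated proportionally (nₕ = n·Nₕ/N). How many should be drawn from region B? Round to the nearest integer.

334

N = 398 + 1836 + 517 = 2751.
n_B = 500·1836/2751 = 333.697... → 334.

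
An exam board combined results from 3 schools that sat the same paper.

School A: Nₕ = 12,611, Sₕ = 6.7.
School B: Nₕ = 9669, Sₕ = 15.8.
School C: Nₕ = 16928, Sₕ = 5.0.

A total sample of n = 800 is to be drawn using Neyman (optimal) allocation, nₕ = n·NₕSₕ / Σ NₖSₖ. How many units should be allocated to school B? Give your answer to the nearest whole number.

380

A: NₕSₕ = 12611·6.7 = 84493.7
B: NₕSₕ = 9669·15.8 = 152770.2
C: NₕSₕ = 16928·5.0 = 84640
Σ NₕSₕ = 321903.9.
n_B = 800·152770.2/321903.9 = 379.667... → 380.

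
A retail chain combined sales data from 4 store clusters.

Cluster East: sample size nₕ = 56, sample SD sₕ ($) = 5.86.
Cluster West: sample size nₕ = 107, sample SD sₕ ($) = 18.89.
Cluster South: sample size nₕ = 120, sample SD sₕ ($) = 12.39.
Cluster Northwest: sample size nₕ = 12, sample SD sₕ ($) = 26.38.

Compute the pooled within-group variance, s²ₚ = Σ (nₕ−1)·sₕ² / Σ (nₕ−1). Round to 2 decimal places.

225.55

East: (56−1)·5.86² = 55·34.3396 = 1888.678
West: (107−1)·18.89² = 106·356.8321 = 37824.2026
South: (120−1)·12.39² = 119·153.5121 = 18267.9399
Northwest: (12−1)·26.38² = 11·695.9044 = 7654.9484
Numerator = 65635.7689; denominator = Σ(nₕ−1) = 291.
s²ₚ = 65635.7689/291 = 225.5525... → 225.55.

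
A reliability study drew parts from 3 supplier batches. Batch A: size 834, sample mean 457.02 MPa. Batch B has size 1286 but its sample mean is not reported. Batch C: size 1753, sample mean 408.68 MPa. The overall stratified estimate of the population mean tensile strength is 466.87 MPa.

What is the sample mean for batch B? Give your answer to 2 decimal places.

552.58

Σ Nₕx̄ₕ = N·μ, so 1286·x̄_B = 3873·466.87 − (834·457.02 + 1753·408.68).
= 1808187.51 − 1097570.72 = 710616.79.
x̄_B = 710616.79 / 1286 = 552.5792... → 552.58.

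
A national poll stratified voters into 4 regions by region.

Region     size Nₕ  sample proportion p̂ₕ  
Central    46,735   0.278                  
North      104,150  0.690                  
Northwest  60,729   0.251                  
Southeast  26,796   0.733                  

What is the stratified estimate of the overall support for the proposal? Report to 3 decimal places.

0.502

Wₕ = Nₕ/N with N = 238410: 0.1960, 0.4369, 0.2547, 0.1124.
p̂_st = 0.1960·0.278 + 0.4369·0.690 + 0.2547·0.251 + 0.1124·0.733 ≈ 0.50225... → 0.502.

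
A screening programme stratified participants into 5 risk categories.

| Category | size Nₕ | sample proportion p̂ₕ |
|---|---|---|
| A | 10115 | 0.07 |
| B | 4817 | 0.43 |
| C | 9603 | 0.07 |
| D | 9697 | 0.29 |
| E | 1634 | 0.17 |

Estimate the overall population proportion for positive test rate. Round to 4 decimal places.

N = 10115 + 4817 + 9603 + 9697 + 1634 = 35866.
Overall proportion = Σ (Nₕ/N)·p̂ₕ.
Σ Nₕp̂ₕ = 708.05 + 2071.31 + 672.21 + 2812.13 + 277.78 = 6541.48.
6541.48 / 35866 = 0.182387... → 0.1824.

0.1824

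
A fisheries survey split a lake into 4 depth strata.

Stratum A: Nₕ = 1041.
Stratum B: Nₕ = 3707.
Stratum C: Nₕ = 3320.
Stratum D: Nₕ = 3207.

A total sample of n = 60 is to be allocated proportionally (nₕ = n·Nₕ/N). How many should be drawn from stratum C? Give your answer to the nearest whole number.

N = 1041 + 3707 + 3320 + 3207 = 11275.
n_C = 60·3320/11275 = 17.667... → 18.

18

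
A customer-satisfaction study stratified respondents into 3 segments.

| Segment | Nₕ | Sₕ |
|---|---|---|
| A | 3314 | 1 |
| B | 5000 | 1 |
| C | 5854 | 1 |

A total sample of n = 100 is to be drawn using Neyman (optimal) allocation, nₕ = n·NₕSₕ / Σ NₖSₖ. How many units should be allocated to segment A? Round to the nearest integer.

23

A: NₕSₕ = 3314·1 = 3314
B: NₕSₕ = 5000·1 = 5000
C: NₕSₕ = 5854·1 = 5854
Σ NₕSₕ = 14168.
n_A = 100·3314/14168 = 23.391... → 23.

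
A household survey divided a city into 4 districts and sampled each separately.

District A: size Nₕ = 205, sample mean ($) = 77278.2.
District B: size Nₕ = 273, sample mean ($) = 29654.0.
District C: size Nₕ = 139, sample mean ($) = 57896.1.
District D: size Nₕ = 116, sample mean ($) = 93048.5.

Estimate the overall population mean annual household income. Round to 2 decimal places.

N = 205 + 273 + 139 + 116 = 733.
Weight each subgroup mean by Nₕ/N and sum.
Σ Nₕx̄ₕ = 205·77278.2 + 273·29654.0 + 139·57896.1 + 116·93048.5 = 15842031 + 8095542 + 8047557.9 + 10793626 = 42778756.9.
Divide by N: 42778756.9 / 733 = 58361.1963... → 58361.20.

58361.20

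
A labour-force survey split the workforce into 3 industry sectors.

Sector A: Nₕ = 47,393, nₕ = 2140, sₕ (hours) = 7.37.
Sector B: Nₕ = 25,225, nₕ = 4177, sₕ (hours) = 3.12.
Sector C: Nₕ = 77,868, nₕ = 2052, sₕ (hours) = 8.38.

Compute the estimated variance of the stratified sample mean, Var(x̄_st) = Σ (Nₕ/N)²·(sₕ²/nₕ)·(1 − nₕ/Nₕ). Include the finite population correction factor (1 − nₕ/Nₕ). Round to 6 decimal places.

0.011380

N = 150486; Wₕ = Nₕ/N.
sector A: (47393/150486)²·7.37²/2140·(1 − 2140/47393) = 0.002403757
sector B: (25225/150486)²·3.12²/4177·(1 − 4177/25225) = 0.000054638
sector C: (77868/150486)²·8.38²/2052·(1 − 2052/77868) = 0.008921510
Sum = 0.011379905 → 0.011380.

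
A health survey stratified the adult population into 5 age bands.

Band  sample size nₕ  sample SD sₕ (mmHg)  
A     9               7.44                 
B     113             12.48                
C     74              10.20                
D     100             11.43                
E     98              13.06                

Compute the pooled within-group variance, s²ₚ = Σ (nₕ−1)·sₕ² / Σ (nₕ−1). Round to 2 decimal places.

141.29

A: (9−1)·7.44² = 8·55.3536 = 442.8288
B: (113−1)·12.48² = 112·155.7504 = 17444.0448
C: (74−1)·10.20² = 73·104.04 = 7594.92
D: (100−1)·11.43² = 99·130.6449 = 12933.8451
E: (98−1)·13.06² = 97·170.5636 = 16544.6692
Numerator = 54960.3079; denominator = Σ(nₕ−1) = 389.
s²ₚ = 54960.3079/389 = 141.2861... → 141.29.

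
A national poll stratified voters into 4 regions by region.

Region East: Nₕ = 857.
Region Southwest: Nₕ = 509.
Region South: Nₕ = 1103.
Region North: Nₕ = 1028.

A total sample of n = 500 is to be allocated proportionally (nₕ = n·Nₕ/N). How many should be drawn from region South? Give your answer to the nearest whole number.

158

Share of region South = 1103/3497 = 0.31541.
Allocate 500 × 0.31541 = 157.707... → 158.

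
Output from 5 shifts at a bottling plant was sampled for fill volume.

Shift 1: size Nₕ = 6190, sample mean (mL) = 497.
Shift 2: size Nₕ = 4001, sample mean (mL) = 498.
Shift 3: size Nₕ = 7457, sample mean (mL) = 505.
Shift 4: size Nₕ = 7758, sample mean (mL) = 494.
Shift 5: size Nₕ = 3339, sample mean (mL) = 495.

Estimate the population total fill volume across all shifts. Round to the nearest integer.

14319970

1: 6190·497 = 3076430
2: 4001·498 = 1992498
3: 7457·505 = 3765785
4: 7758·494 = 3832452
5: 3339·495 = 1652805
τ̂ = Σ Nₕx̄ₕ = 14319970.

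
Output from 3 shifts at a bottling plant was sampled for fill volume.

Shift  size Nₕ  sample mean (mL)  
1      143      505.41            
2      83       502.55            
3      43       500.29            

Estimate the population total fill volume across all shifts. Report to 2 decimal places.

135497.75

1: 143·505.41 = 72273.63
2: 83·502.55 = 41711.65
3: 43·500.29 = 21512.47
τ̂ = Σ Nₕx̄ₕ = 135497.75.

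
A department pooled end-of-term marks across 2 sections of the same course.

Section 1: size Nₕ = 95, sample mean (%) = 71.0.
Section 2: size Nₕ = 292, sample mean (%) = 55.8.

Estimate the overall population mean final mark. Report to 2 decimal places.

59.53

N = 95 + 292 = 387.
The stratified mean weights each stratum mean by its population share Nₕ/N.
Σ Nₕx̄ₕ = 95·71.0 + 292·55.8 = 6745 + 16293.6 = 23038.6.
Divide by N: 23038.6 / 387 = 59.5313... → 59.53.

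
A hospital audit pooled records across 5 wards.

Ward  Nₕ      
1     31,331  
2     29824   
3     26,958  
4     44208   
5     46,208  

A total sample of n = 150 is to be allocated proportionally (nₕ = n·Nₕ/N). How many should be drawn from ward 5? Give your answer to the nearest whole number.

39

Share of ward 5 = 46208/178529 = 0.25883.
Allocate 150 × 0.25883 = 38.824... → 39.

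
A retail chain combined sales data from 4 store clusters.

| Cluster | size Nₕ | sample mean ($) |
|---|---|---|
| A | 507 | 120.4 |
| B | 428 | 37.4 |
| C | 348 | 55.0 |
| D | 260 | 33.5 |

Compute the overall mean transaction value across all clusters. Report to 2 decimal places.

67.98

x̄_st = (Σ Nₕx̄ₕ) / (Σ Nₕ) = (507·120.4 + 428·37.4 + 348·55.0 + 260·33.5) / 1543
= 104900 / 1543 = 67.9844... → 67.98.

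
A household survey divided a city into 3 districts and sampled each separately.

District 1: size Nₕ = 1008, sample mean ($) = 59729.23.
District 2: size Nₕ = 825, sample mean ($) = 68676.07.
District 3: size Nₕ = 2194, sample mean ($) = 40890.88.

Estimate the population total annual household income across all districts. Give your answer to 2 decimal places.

206579412.31

Estimate total by summing Nₕ·x̄ₕ over strata.
1008·59729.23 + 825·68676.07 + 2194·40890.88 = 60207063.84 + 56657757.75 + 89714590.72 = 206579412.31.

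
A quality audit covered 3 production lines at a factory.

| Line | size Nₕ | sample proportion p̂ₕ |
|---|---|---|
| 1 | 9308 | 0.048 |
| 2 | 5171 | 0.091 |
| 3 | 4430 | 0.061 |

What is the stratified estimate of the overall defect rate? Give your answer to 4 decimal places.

Wₕ = Nₕ/N with N = 18909: 0.4923, 0.2735, 0.2343.
p̂_st = 0.4923·0.048 + 0.2735·0.091 + 0.2343·0.061 ≈ 0.062805... → 0.0628.

0.0628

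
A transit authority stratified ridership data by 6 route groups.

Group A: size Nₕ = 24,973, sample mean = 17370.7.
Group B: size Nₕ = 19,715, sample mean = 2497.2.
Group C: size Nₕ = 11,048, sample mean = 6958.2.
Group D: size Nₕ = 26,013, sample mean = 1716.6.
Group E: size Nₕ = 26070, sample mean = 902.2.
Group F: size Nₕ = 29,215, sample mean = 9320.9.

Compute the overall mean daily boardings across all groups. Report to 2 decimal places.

x̄_st = (Σ Nₕx̄ₕ) / (Σ Nₕ) = (24973·17370.7 + 19715·2497.2 + 11048·6958.2 + 26013·1716.6 + 26070·902.2 + 29215·9320.9) / 137034
= 900389346 / 137034 = 6570.5544... → 6570.55.

6570.55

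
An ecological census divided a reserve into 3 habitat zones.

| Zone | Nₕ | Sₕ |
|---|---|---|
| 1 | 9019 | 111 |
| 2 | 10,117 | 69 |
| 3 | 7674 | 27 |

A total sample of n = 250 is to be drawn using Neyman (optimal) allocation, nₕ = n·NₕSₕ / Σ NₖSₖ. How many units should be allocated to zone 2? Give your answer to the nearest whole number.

92

1: NₕSₕ = 9019·111 = 1001109
2: NₕSₕ = 10117·69 = 698073
3: NₕSₕ = 7674·27 = 207198
Σ NₕSₕ = 1906380.
n_2 = 250·698073/1906380 = 91.544... → 92.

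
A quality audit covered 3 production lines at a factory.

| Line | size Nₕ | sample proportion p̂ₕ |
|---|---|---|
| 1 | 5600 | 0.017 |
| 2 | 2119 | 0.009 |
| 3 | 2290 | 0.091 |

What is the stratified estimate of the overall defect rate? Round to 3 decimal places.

N = 5600 + 2119 + 2290 = 10009.
Overall proportion = Σ (Nₕ/N)·p̂ₕ.
Σ Nₕp̂ₕ = 95.2 + 19.071 + 208.39 = 322.661.
322.661 / 10009 = 0.03224... → 0.032.

0.032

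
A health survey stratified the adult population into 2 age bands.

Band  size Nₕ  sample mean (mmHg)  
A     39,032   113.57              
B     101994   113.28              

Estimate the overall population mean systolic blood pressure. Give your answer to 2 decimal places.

x̄_st = (Σ Nₕx̄ₕ) / (Σ Nₕ) = (39032·113.57 + 101994·113.28) / 141026
= 15986744.56 / 141026 = 113.3603... → 113.36.

113.36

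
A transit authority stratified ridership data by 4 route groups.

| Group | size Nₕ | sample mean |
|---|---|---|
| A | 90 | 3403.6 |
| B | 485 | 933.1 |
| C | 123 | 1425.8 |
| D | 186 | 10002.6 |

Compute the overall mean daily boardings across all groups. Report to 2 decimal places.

3161.46

N = 90 + 485 + 123 + 186 = 884.
The stratified mean weights each stratum mean by its population share Nₕ/N.
Σ Nₕx̄ₕ = 90·3403.6 + 485·933.1 + 123·1425.8 + 186·10002.6 = 306324 + 452553.5 + 175373.4 + 1860483.6 = 2794734.5.
Divide by N: 2794734.5 / 884 = 3161.4644... → 3161.46.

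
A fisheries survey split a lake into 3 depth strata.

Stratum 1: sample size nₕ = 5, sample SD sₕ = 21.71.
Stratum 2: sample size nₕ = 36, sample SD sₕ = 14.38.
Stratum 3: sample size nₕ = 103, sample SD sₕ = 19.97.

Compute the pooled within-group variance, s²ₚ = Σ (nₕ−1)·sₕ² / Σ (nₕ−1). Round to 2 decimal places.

353.19

1: (5−1)·21.71² = 4·471.3241 = 1885.2964
2: (36−1)·14.38² = 35·206.7844 = 7237.454
3: (103−1)·19.97² = 102·398.8009 = 40677.6918
Numerator = 49800.4422; denominator = Σ(nₕ−1) = 141.
s²ₚ = 49800.4422/141 = 353.1946... → 353.19.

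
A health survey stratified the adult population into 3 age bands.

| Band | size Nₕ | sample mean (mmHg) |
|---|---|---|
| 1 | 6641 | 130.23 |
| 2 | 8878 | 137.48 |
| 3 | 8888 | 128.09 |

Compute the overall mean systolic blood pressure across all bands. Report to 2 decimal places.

132.09

x̄_st = (Σ Nₕx̄ₕ) / (Σ Nₕ) = (6641·130.23 + 8878·137.48 + 8888·128.09) / 24407
= 3223868.79 / 24407 = 132.0879... → 132.09.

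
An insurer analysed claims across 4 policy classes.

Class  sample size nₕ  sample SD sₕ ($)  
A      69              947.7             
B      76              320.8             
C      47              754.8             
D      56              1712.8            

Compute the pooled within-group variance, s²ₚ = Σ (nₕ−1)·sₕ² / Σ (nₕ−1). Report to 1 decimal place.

A: (69−1)·947.7² = 68·898135.29 = 61073199.72
B: (76−1)·320.8² = 75·102912.64 = 7718448
C: (47−1)·754.8² = 46·569723.04 = 26207259.84
D: (56−1)·1712.8² = 55·2933683.84 = 161352611.2
Numerator = 256351518.76; denominator = Σ(nₕ−1) = 244.
s²ₚ = 256351518.76/244 = 1050620.979... → 1050621.0.

1050621.0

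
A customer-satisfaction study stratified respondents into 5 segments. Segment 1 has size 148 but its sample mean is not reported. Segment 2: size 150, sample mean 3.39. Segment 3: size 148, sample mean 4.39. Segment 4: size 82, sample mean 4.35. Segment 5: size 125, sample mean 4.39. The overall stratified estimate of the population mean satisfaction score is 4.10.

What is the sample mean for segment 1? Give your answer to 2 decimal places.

Σ Nₕx̄ₕ = N·μ, so 148·x̄_1 = 653·4.10 − (150·3.39 + 148·4.39 + 82·4.35 + 125·4.39).
= 2677.3 − 2063.67 = 613.63.
x̄_1 = 613.63 / 148 = 4.1461... → 4.15.

4.15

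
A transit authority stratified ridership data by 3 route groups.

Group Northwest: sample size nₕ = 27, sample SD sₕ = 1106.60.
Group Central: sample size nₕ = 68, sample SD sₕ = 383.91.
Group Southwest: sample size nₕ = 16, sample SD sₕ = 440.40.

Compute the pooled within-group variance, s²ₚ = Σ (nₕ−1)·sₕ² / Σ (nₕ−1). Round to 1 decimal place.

Degrees of freedom: 26 + 67 + 15 = 108.
Σ(nₕ−1)sₕ² = 26·1224563.56 + 67·147386.8881 + 15·193952.16 = 44622856.4627.
s²ₚ = 44622856.4627 / 108 = 413174.597... → 413174.6.

413174.6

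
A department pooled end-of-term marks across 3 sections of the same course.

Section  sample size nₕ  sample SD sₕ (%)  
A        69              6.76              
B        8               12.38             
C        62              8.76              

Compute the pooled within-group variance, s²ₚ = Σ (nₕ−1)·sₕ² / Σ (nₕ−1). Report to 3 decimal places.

65.156

A: (69−1)·6.76² = 68·45.6976 = 3107.4368
B: (8−1)·12.38² = 7·153.2644 = 1072.8508
C: (62−1)·8.76² = 61·76.7376 = 4680.9936
Numerator = 8861.2812; denominator = Σ(nₕ−1) = 136.
s²ₚ = 8861.2812/136 = 65.15648... → 65.156.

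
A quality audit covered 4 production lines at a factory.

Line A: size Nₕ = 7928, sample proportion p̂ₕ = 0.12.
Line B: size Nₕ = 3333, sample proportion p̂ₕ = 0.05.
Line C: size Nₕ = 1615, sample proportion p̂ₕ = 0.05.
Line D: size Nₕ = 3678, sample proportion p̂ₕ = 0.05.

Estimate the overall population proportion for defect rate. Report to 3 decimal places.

N = 7928 + 3333 + 1615 + 3678 = 16554.
Overall proportion = Σ (Nₕ/N)·p̂ₕ.
Σ Nₕp̂ₕ = 951.36 + 166.65 + 80.75 + 183.9 = 1382.66.
1382.66 / 16554 = 0.08352... → 0.084.

0.084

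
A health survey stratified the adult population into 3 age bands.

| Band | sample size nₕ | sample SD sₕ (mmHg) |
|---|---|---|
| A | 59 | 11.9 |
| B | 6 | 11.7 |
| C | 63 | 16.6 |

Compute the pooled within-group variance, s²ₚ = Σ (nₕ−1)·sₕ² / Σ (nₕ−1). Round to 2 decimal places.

Degrees of freedom: 58 + 5 + 62 = 125.
Σ(nₕ−1)sₕ² = 58·141.61 + 5·136.89 + 62·275.56 = 25982.55.
s²ₚ = 25982.55 / 125 = 207.8604 → 207.86.

207.86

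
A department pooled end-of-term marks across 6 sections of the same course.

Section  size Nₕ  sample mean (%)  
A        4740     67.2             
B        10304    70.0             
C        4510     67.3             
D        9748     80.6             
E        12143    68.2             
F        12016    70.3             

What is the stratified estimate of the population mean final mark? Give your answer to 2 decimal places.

71.12

N = 4740 + 10304 + 4510 + 9748 + 12143 + 12016 = 53461.
The stratified mean weights each stratum mean by its population share Nₕ/N.
Σ Nₕx̄ₕ = 4740·67.2 + 10304·70.0 + 4510·67.3 + 9748·80.6 + 12143·68.2 + 12016·70.3 = 318528 + 721280 + 303523 + 785688.8 + 828152.6 + 844724.8 = 3801897.2.
Divide by N: 3801897.2 / 53461 = 71.1153... → 71.12.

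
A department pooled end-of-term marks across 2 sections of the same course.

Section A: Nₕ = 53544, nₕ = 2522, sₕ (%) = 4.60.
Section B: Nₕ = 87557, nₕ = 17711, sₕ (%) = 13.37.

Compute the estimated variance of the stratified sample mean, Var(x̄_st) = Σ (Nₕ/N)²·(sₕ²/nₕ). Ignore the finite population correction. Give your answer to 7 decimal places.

N = 141101; Wₕ = Nₕ/N.
section A: (53544/141101)²·4.60²/2522 = 0.0012081811
section B: (87557/141101)²·13.37²/17711 = 0.0038863445
Sum = 0.0050945255 → 0.0050945.

0.0050945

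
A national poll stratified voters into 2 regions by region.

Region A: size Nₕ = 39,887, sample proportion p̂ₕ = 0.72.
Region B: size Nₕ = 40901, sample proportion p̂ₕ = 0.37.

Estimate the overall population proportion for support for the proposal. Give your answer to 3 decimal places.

0.543

N = 39887 + 40901 = 80788.
Overall proportion = Σ (Nₕ/N)·p̂ₕ.
Σ Nₕp̂ₕ = 28718.64 + 15133.37 = 43852.01.
43852.01 / 80788 = 0.54280... → 0.543.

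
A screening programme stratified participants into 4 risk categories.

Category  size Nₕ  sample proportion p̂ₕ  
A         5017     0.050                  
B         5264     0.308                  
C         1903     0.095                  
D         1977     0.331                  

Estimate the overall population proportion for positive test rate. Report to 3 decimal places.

Wₕ = Nₕ/N with N = 14161: 0.3543, 0.3717, 0.1344, 0.1396.
p̂_st = 0.3543·0.050 + 0.3717·0.308 + 0.1344·0.095 + 0.1396·0.331 ≈ 0.19118... → 0.191.

0.191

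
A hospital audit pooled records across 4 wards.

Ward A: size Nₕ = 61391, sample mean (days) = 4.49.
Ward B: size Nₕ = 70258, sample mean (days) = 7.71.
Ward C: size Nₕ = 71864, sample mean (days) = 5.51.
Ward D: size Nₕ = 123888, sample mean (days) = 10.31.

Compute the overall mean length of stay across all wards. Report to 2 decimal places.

N = 61391 + 70258 + 71864 + 123888 = 327401.
Weight each subgroup mean by Nₕ/N and sum.
Σ Nₕx̄ₕ = 61391·4.49 + 70258·7.71 + 71864·5.51 + 123888·10.31 = 275645.59 + 541689.18 + 395970.64 + 1277285.28 = 2490590.69.
Divide by N: 2490590.69 / 327401 = 7.6072... → 7.61.

7.61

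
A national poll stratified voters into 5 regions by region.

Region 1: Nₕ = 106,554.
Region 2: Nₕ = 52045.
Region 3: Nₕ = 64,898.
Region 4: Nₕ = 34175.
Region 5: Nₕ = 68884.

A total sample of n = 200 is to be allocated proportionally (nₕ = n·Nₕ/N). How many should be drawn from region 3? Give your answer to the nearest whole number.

Share of region 3 = 64898/326556 = 0.19873.
Allocate 200 × 0.19873 = 39.747... → 40.

40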